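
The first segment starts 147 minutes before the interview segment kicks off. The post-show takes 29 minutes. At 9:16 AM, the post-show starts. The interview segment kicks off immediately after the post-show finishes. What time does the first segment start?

7:18 AM

The post-show ends at 9:16 AM + 29 min = 9:45 AM.
So the interview segment starts at 9:45 AM.
The first segment starts at 9:45 AM − 147 min = 7:18 AM.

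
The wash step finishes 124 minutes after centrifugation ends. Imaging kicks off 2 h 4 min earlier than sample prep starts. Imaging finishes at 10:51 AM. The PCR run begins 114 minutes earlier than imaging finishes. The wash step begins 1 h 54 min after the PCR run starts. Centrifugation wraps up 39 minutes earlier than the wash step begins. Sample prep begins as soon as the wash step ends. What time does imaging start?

The PCR run starts at 10:51 AM − 114 min = 8:57 AM.
The wash step starts at 8:57 AM + 114 min = 10:51 AM.
Centrifugation ends at 10:51 AM − 39 min = 10:12 AM.
The wash step ends at 10:12 AM + 124 min = 12:16 PM.
So sample prep starts at 12:16 PM.
Imaging starts at 12:16 PM − 124 min = 10:12 AM.

10:12 AM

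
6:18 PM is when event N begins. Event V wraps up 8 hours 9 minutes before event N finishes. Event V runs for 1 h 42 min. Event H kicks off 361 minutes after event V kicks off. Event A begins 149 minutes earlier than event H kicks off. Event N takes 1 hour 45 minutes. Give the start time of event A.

Event N ends at 6:18 PM + 105 min = 8:03 PM.
Event V ends at 8:03 PM − 489 min = 11:54 AM.
Event V starts at 11:54 AM − 102 min = 10:12 AM.
Event H starts at 10:12 AM + 361 min = 4:13 PM.
Event A starts at 4:13 PM − 149 min = 1:44 PM.

1:44 PM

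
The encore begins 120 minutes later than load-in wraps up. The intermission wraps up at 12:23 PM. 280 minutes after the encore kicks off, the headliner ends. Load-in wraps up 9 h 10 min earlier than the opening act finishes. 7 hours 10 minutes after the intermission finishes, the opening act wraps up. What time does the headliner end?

The opening act ends at 12:23 PM + 430 min = 7:33 PM.
Load-in ends at 7:33 PM − 550 min = 10:23 AM.
The encore starts at 10:23 AM + 120 min = 12:23 PM.
The headliner ends at 12:23 PM + 280 min = 5:03 PM.

5:03 PM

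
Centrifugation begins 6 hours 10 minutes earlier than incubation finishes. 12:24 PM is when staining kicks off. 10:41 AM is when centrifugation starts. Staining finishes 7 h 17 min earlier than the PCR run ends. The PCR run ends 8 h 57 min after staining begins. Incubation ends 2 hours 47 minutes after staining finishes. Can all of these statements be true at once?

The PCR run ends at 12:24 PM + 537 min = 9:21 PM.
Staining ends at 9:21 PM − 437 min = 2:04 PM.
Incubation ends at 2:04 PM + 167 min = 4:51 PM.
Centrifugation starts at 4:51 PM − 370 min = 10:41 AM.
That matches the stated 10:41 AM, so the schedule is consistent.

Yes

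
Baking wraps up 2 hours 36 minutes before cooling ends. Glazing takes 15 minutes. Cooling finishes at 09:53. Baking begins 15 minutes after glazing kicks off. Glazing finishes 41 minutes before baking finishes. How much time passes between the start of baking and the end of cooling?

Baking ends at 09:53 − 156 min = 07:17.
Glazing ends at 07:17 − 41 min = 06:36.
Glazing starts at 06:36 − 15 min = 06:21.
Baking starts at 06:21 + 15 min = 06:36.
From 06:36 to 09:53 is 197 minutes.

197 minutes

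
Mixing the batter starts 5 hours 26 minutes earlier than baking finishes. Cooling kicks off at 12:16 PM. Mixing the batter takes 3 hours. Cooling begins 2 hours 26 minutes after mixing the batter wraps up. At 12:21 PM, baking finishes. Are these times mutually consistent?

No

Mixing the batter starts at 12:21 PM − 326 min = 6:55 AM.
Mixing the batter ends at 6:55 AM + 180 min = 9:55 AM.
Cooling starts at 9:55 AM + 146 min = 12:21 PM.
But cooling is also said to start at 12:16 PM — a 5-minute conflict.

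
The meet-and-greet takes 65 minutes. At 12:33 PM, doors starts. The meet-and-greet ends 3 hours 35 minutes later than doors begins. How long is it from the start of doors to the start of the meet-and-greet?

The meet-and-greet ends at 12:33 PM + 215 min = 4:08 PM.
The meet-and-greet starts at 4:08 PM − 65 min = 3:03 PM.
From 12:33 PM to 3:03 PM is 2 hours 30 minutes.

2 hours 30 minutes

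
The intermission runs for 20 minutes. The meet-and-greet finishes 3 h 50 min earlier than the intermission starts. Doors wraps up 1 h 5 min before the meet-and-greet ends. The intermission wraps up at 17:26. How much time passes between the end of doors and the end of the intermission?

315 minutes

The intermission starts at 17:26 − 20 min = 17:06.
The meet-and-greet ends at 17:06 − 230 min = 13:16.
Doors ends at 13:16 − 65 min = 12:11.
From 12:11 to 17:26 is 315 minutes.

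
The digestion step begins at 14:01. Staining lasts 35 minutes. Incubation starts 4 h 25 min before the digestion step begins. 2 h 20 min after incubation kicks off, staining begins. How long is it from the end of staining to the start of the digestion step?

an hour and a half

Incubation starts at 14:01 − 265 min = 09:36.
Staining starts at 09:36 + 140 min = 11:56.
Staining ends at 11:56 + 35 min = 12:31.
From 12:31 to 14:01 is an hour and a half.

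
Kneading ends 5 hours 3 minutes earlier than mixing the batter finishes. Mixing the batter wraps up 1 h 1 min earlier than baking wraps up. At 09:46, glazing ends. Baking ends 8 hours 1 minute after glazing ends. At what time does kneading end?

11:43

Baking ends at 09:46 + 481 min = 17:47.
Mixing the batter ends at 17:47 − 61 min = 16:46.
Kneading ends at 16:46 − 303 min = 11:43.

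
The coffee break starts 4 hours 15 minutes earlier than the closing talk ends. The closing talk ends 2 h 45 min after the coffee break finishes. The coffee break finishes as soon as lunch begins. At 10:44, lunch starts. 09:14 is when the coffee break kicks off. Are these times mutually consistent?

Yes

The coffee break ends at 10:44.
The closing talk ends at 10:44 + 165 min = 13:29.
The coffee break starts at 13:29 − 255 min = 09:14.
That matches the stated 09:14, so the schedule is consistent.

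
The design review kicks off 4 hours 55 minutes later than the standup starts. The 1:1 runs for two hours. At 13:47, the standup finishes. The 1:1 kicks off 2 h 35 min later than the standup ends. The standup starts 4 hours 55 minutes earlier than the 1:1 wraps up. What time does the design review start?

18:22

The 1:1 starts at 13:47 + 155 min = 16:22.
The 1:1 ends at 16:22 + 120 min = 18:22.
The standup starts at 18:22 − 295 min = 13:27.
The design review starts at 13:27 + 295 min = 18:22.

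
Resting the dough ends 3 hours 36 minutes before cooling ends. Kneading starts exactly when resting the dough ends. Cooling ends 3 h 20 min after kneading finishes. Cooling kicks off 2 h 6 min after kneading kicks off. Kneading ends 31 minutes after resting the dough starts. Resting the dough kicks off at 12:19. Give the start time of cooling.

Kneading ends at 12:19 + 31 min = 12:50.
Cooling ends at 12:50 + 200 min = 16:10.
Resting the dough ends at 16:10 − 216 min = 12:34.
So kneading starts at 12:34.
Cooling starts at 12:34 + 126 min = 14:40.

14:40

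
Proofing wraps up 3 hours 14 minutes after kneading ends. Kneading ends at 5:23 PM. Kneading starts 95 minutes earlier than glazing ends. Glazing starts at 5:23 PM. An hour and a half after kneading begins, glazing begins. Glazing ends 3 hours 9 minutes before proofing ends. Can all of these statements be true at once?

Yes

Proofing ends at 5:23 PM + 194 min = 8:37 PM.
Glazing ends at 8:37 PM − 189 min = 5:28 PM.
Kneading starts at 5:28 PM − 95 min = 3:53 PM.
Glazing starts at 3:53 PM + 90 min = 5:23 PM.
That matches the stated 5:23 PM, so the schedule is consistent.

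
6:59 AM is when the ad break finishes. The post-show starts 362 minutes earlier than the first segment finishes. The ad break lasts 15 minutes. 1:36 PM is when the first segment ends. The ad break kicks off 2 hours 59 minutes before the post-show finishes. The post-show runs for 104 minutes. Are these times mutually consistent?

The post-show starts at 1:36 PM − 362 min = 7:34 AM.
The post-show ends at 7:34 AM + 104 min = 9:18 AM.
The ad break starts at 9:18 AM − 179 min = 6:19 AM.
The ad break ends at 6:19 AM + 15 min = 6:34 AM.
But the ad break is also said to end at 6:59 AM — a 25-minute conflict.

No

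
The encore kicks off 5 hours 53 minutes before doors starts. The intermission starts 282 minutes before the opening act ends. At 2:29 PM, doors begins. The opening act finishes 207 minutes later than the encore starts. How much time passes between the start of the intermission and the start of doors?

The encore starts at 2:29 PM − 353 min = 8:36 AM.
The opening act ends at 8:36 AM + 207 min = 12:03 PM.
The intermission starts at 12:03 PM − 282 min = 7:21 AM.
From 7:21 AM to 2:29 PM is 428 minutes.

428 minutes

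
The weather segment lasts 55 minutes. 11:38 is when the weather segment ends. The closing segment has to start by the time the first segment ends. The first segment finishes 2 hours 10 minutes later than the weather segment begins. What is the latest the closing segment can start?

12:53

The weather segment starts at 11:38 − 55 min = 10:43.
The first segment ends at 10:43 + 130 min = 12:53.
The closing segment is bounded by the first segment, so the latest it can start is 12:53.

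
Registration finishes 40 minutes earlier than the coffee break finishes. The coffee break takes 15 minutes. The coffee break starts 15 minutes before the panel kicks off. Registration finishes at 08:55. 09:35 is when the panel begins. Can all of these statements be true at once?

Yes

The coffee break starts at 09:35 − 15 min = 09:20.
The coffee break ends at 09:20 + 15 min = 09:35.
Registration ends at 09:35 − 40 min = 08:55.
That matches the stated 08:55, so the schedule is consistent.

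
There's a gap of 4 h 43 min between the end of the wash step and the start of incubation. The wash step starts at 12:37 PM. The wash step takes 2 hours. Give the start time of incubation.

The wash step ends at 12:37 PM + 120 min = 2:37 PM.
Incubation starts at 2:37 PM + 283 min = 7:20 PM.

7:20 PM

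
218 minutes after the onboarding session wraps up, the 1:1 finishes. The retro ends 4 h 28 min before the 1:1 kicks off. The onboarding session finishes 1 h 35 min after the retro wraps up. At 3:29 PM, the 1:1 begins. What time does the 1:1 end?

4:14 PM

The retro ends at 3:29 PM − 268 min = 11:01 AM.
The onboarding session ends at 11:01 AM + 95 min = 12:36 PM.
The 1:1 ends at 12:36 PM + 218 min = 4:14 PM.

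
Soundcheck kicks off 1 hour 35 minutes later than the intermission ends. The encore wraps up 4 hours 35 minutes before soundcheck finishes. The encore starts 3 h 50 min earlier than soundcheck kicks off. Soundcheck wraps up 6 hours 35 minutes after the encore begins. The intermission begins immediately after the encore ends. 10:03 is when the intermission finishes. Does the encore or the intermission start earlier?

Soundcheck starts at 10:03 + 95 min = 11:38.
The encore starts at 11:38 − 230 min = 07:48.
Soundcheck ends at 07:48 + 395 min = 14:23.
The encore ends at 14:23 − 275 min = 09:48.
So the intermission starts at 09:48.
The encore starts at 07:48 and the intermission starts at 09:48, so the encore is first.

the encore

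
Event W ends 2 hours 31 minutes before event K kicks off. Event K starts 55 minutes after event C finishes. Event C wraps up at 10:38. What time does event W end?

Event K starts at 10:38 + 55 min = 11:33.
Event W ends at 11:33 − 151 min = 09:02.

09:02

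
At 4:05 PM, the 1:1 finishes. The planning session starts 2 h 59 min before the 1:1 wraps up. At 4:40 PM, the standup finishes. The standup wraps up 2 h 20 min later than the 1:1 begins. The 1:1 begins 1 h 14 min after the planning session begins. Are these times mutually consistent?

The planning session starts at 4:05 PM − 179 min = 1:06 PM.
The 1:1 starts at 1:06 PM + 74 min = 2:20 PM.
The standup ends at 2:20 PM + 140 min = 4:40 PM.
That matches the stated 4:40 PM, so the schedule is consistent.

Yes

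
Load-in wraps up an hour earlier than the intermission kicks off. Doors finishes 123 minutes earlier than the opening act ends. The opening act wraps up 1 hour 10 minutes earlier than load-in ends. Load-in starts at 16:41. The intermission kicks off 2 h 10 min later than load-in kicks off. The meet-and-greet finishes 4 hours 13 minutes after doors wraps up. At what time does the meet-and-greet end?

The intermission starts at 16:41 + 130 min = 18:51.
Load-in ends at 18:51 − 60 min = 17:51.
The opening act ends at 17:51 − 70 min = 16:41.
Doors ends at 16:41 − 123 min = 14:38.
The meet-and-greet ends at 14:38 + 253 min = 18:51.

18:51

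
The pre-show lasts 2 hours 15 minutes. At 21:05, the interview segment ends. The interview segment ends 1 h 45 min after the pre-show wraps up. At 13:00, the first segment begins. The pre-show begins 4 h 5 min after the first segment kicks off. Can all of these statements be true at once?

The pre-show starts at 13:00 + 245 min = 17:05.
The pre-show ends at 17:05 + 135 min = 19:20.
The interview segment ends at 19:20 + 105 min = 21:05.
That matches the stated 21:05, so the schedule is consistent.

Yes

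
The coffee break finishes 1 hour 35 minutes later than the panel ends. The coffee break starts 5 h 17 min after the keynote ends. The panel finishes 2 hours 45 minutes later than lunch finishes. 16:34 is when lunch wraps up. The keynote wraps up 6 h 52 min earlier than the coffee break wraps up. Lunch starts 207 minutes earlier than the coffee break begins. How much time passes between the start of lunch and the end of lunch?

The panel ends at 16:34 + 165 min = 19:19.
The coffee break ends at 19:19 + 95 min = 20:54.
The keynote ends at 20:54 − 412 min = 14:02.
The coffee break starts at 14:02 + 317 min = 19:19.
Lunch starts at 19:19 − 207 min = 15:52.
From 15:52 to 16:34 is 42 minutes.

42 minutes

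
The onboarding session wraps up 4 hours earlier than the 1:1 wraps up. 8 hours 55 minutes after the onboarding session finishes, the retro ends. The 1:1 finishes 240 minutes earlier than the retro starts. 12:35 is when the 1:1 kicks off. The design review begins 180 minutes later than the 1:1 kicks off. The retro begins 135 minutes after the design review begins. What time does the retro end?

18:45

The design review starts at 12:35 + 180 min = 15:35.
The retro starts at 15:35 + 135 min = 17:50.
The 1:1 ends at 17:50 − 240 min = 13:50.
The onboarding session ends at 13:50 − 240 min = 09:50.
The retro ends at 09:50 + 535 min = 18:45.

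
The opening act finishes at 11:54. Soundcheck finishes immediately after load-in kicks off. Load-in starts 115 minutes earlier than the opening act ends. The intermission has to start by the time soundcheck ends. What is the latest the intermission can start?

09:59

Load-in starts at 11:54 − 115 min = 09:59.
So soundcheck ends at 09:59.
The intermission is bounded by soundcheck, so the latest it can start is 09:59.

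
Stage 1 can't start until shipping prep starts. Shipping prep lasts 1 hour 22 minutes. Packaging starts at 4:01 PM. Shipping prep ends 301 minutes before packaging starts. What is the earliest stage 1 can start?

Shipping prep ends at 4:01 PM − 301 min = 11:00 AM.
Shipping prep starts at 11:00 AM − 82 min = 9:38 AM.
Stage 1 is bounded by shipping prep, so the earliest it can start is 9:38 AM.

9:38 AM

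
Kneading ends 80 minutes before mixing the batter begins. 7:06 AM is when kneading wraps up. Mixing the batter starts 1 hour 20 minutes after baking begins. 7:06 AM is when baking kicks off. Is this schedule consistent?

Yes

Mixing the batter starts at 7:06 AM + 80 min = 8:26 AM.
Kneading ends at 8:26 AM − 80 min = 7:06 AM.
That matches the stated 7:06 AM, so the schedule is consistent.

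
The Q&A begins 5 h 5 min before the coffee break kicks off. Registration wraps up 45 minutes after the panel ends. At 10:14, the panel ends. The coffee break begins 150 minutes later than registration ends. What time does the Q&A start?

08:24

Registration ends at 10:14 + 45 min = 10:59.
The coffee break starts at 10:59 + 150 min = 13:29.
The Q&A starts at 13:29 − 305 min = 08:24.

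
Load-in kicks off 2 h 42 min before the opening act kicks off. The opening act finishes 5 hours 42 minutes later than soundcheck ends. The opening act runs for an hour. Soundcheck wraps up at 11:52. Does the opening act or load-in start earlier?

load-in

The opening act ends at 11:52 + 342 min = 17:34.
The opening act starts at 17:34 − 60 min = 16:34.
Load-in starts at 16:34 − 162 min = 13:52.
The opening act starts at 16:34 and load-in starts at 13:52, so load-in is first.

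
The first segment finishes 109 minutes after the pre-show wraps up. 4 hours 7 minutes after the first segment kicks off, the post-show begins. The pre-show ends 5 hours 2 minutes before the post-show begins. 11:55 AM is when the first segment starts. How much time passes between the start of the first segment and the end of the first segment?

The post-show starts at 11:55 AM + 247 min = 4:02 PM.
The pre-show ends at 4:02 PM − 302 min = 11:00 AM.
The first segment ends at 11:00 AM + 109 min = 12:49 PM.
From 11:55 AM to 12:49 PM is 54 minutes.

54 minutes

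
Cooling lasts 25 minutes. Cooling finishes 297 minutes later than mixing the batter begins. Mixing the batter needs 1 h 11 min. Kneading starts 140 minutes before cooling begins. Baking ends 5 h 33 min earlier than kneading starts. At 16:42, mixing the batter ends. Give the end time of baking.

Mixing the batter starts at 16:42 − 71 min = 15:31.
Cooling ends at 15:31 + 297 min = 20:28.
Cooling starts at 20:28 − 25 min = 20:03.
Kneading starts at 20:03 − 140 min = 17:43.
Baking ends at 17:43 − 333 min = 12:10.

12:10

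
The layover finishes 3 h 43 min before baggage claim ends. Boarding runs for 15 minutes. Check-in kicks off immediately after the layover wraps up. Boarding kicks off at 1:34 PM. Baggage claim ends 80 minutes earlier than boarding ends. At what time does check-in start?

8:46 AM

Boarding ends at 1:34 PM + 15 min = 1:49 PM.
Baggage claim ends at 1:49 PM − 80 min = 12:29 PM.
The layover ends at 12:29 PM − 223 min = 8:46 AM.
So check-in starts at 8:46 AM.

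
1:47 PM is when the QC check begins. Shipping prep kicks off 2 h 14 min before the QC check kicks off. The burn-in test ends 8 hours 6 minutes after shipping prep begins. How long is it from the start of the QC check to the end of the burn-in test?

5 h 52 min

Shipping prep starts at 1:47 PM − 134 min = 11:33 AM.
The burn-in test ends at 11:33 AM + 486 min = 7:39 PM.
From 1:47 PM to 7:39 PM is 5 h 52 min.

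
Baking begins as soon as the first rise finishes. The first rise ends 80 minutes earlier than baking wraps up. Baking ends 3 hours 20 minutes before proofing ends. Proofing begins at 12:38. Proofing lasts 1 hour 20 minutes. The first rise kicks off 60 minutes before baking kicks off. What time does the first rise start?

08:18

Proofing ends at 12:38 + 80 min = 13:58.
Baking ends at 13:58 − 200 min = 10:38.
The first rise ends at 10:38 − 80 min = 09:18.
So baking starts at 09:18.
The first rise starts at 09:18 − 60 min = 08:18.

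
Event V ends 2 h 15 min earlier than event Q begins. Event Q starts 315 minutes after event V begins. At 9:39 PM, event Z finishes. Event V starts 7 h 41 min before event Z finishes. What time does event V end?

4:58 PM

Event V starts at 9:39 PM − 461 min = 1:58 PM.
Event Q starts at 1:58 PM + 315 min = 7:13 PM.
Event V ends at 7:13 PM − 135 min = 4:58 PM.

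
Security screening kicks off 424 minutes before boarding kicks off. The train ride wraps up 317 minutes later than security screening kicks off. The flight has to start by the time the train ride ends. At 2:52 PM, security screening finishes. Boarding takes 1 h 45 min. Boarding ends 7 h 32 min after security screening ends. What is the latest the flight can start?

6:52 PM

Boarding ends at 2:52 PM + 452 min = 10:24 PM.
Boarding starts at 10:24 PM − 105 min = 8:39 PM.
Security screening starts at 8:39 PM − 424 min = 1:35 PM.
The train ride ends at 1:35 PM + 317 min = 6:52 PM.
The flight is bounded by the train ride, so the latest it can start is 6:52 PM.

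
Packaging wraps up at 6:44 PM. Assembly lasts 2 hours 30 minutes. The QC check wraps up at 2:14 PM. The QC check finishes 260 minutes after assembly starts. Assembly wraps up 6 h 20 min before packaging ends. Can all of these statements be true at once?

Yes

Assembly ends at 6:44 PM − 380 min = 12:24 PM.
Assembly starts at 12:24 PM − 150 min = 9:54 AM.
The QC check ends at 9:54 AM + 260 min = 2:14 PM.
That matches the stated 2:14 PM, so the schedule is consistent.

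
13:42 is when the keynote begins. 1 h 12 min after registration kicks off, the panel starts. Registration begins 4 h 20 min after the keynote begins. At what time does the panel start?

19:14

Registration starts at 13:42 + 260 min = 18:02.
The panel starts at 18:02 + 72 min = 19:14.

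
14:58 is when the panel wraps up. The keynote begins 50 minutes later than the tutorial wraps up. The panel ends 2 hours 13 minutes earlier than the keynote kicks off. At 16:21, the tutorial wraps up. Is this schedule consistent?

Yes

The keynote starts at 16:21 + 50 min = 17:11.
The panel ends at 17:11 − 133 min = 14:58.
That matches the stated 14:58, so the schedule is consistent.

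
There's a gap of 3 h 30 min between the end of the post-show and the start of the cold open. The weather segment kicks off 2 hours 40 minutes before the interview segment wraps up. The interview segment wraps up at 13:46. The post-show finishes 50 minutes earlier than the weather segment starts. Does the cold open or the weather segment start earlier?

The weather segment starts at 13:46 − 160 min = 11:06.
The post-show ends at 11:06 − 50 min = 10:16.
The cold open starts at 10:16 + 210 min = 13:46.
The cold open starts at 13:46 and the weather segment starts at 11:06, so the weather segment is first.

the weather segment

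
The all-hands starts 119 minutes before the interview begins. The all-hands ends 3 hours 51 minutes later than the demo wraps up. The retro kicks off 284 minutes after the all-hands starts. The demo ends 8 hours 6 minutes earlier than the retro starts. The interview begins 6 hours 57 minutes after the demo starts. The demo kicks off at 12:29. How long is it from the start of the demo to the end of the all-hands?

5 h 27 min

The interview starts at 12:29 + 417 min = 19:26.
The all-hands starts at 19:26 − 119 min = 17:27.
The retro starts at 17:27 + 284 min = 22:11.
The demo ends at 22:11 − 486 min = 14:05.
The all-hands ends at 14:05 + 231 min = 17:56.
From 12:29 to 17:56 is 5 h 27 min.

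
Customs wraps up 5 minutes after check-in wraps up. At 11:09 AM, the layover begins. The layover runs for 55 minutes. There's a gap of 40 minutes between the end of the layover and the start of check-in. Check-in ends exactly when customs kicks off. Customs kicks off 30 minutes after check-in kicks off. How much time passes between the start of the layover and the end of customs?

The layover ends at 11:09 AM + 55 min = 12:04 PM.
Check-in starts at 12:04 PM + 40 min = 12:44 PM.
Customs starts at 12:44 PM + 30 min = 1:14 PM.
So check-in ends at 1:14 PM.
Customs ends at 1:14 PM + 5 min = 1:19 PM.
From 11:09 AM to 1:19 PM is 2 hours 10 minutes.

2 hours 10 minutes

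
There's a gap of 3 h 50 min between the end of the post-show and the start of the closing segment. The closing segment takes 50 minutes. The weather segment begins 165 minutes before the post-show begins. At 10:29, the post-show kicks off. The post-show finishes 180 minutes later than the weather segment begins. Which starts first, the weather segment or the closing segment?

The weather segment starts at 10:29 − 165 min = 07:44.
The post-show ends at 07:44 + 180 min = 10:44.
The closing segment starts at 10:44 + 230 min = 14:34.
The weather segment starts at 07:44 and the closing segment starts at 14:34, so the weather segment is first.

the weather segment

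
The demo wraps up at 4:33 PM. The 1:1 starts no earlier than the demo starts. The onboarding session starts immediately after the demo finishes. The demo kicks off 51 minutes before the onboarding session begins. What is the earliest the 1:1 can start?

3:42 PM

The onboarding session starts at 4:33 PM.
The demo starts at 4:33 PM − 51 min = 3:42 PM.
The 1:1 is bounded by the demo, so the earliest it can start is 3:42 PM.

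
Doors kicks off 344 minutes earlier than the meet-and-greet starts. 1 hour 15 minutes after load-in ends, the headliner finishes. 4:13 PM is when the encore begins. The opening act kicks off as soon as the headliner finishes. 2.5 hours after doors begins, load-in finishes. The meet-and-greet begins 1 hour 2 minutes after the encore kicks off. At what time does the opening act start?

3:16 PM

The meet-and-greet starts at 4:13 PM + 62 min = 5:15 PM.
Doors starts at 5:15 PM − 344 min = 11:31 AM.
Load-in ends at 11:31 AM + 150 min = 2:01 PM.
The headliner ends at 2:01 PM + 75 min = 3:16 PM.
So the opening act starts at 3:16 PM.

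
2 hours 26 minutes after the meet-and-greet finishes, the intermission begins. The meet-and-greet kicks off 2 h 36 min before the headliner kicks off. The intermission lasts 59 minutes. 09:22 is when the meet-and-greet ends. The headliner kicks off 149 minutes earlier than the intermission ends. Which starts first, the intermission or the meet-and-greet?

The intermission starts at 09:22 + 146 min = 11:48.
The intermission ends at 11:48 + 59 min = 12:47.
The headliner starts at 12:47 − 149 min = 10:18.
The meet-and-greet starts at 10:18 − 156 min = 07:42.
The intermission starts at 11:48 and the meet-and-greet starts at 07:42, so the meet-and-greet is first.

the meet-and-greet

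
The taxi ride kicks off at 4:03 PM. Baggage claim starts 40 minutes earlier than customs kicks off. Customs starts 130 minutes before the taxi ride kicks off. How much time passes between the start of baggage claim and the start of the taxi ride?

Customs starts at 4:03 PM − 130 min = 1:53 PM.
Baggage claim starts at 1:53 PM − 40 min = 1:13 PM.
From 1:13 PM to 4:03 PM is 170 minutes.

170 minutes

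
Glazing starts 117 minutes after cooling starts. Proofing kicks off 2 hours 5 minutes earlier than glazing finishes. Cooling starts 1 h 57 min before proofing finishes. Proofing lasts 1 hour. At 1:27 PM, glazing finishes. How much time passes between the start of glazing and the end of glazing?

65 minutes

Proofing starts at 1:27 PM − 125 min = 11:22 AM.
Proofing ends at 11:22 AM + 60 min = 12:22 PM.
Cooling starts at 12:22 PM − 117 min = 10:25 AM.
Glazing starts at 10:25 AM + 117 min = 12:22 PM.
From 12:22 PM to 1:27 PM is 65 minutes.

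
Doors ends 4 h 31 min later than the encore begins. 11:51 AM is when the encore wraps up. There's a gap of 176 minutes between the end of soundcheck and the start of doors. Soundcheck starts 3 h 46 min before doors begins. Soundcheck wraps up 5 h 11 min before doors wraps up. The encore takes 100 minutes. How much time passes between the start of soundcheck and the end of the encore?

3 hours 10 minutes

The encore starts at 11:51 AM − 100 min = 10:11 AM.
Doors ends at 10:11 AM + 271 min = 2:42 PM.
Soundcheck ends at 2:42 PM − 311 min = 9:31 AM.
Doors starts at 9:31 AM + 176 min = 12:27 PM.
Soundcheck starts at 12:27 PM − 226 min = 8:41 AM.
From 8:41 AM to 11:51 AM is 3 hours 10 minutes.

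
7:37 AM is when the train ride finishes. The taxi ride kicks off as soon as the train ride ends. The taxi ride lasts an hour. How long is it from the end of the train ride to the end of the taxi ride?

1 hour

The taxi ride starts at 7:37 AM.
The taxi ride ends at 7:37 AM + 60 min = 8:37 AM.
From 7:37 AM to 8:37 AM is 1 hour.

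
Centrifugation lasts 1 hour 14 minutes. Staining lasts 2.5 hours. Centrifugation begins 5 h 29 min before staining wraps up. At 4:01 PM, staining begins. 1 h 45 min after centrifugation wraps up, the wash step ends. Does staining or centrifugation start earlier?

Staining ends at 4:01 PM + 150 min = 6:31 PM.
Centrifugation starts at 6:31 PM − 329 min = 1:02 PM.
Staining starts at 4:01 PM and centrifugation starts at 1:02 PM, so centrifugation is first.

centrifugation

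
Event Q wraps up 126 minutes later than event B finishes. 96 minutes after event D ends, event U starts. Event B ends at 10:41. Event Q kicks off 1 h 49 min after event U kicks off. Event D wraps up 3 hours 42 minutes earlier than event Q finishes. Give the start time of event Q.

Event Q ends at 10:41 + 126 min = 12:47.
Event D ends at 12:47 − 222 min = 09:05.
Event U starts at 09:05 + 96 min = 10:41.
Event Q starts at 10:41 + 109 min = 12:30.

12:30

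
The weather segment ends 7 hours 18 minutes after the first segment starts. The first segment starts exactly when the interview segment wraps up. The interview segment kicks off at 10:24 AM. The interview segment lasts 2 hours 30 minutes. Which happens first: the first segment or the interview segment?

the interview segment

The interview segment ends at 10:24 AM + 150 min = 12:54 PM.
So the first segment starts at 12:54 PM.
The first segment starts at 12:54 PM and the interview segment starts at 10:24 AM, so the interview segment is first.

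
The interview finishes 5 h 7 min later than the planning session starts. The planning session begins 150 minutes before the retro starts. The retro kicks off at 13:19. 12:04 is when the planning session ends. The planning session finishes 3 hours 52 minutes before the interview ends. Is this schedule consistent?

The planning session starts at 13:19 − 150 min = 10:49.
The interview ends at 10:49 + 307 min = 15:56.
The planning session ends at 15:56 − 232 min = 12:04.
That matches the stated 12:04, so the schedule is consistent.

Yes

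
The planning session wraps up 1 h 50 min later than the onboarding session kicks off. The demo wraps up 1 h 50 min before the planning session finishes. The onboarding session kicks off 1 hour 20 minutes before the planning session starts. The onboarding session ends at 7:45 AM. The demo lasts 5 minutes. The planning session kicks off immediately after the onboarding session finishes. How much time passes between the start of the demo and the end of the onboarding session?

The planning session starts at 7:45 AM.
The onboarding session starts at 7:45 AM − 80 min = 6:25 AM.
The planning session ends at 6:25 AM + 110 min = 8:15 AM.
The demo ends at 8:15 AM − 110 min = 6:25 AM.
The demo starts at 6:25 AM − 5 min = 6:20 AM.
From 6:20 AM to 7:45 AM is 85 minutes.

85 minutes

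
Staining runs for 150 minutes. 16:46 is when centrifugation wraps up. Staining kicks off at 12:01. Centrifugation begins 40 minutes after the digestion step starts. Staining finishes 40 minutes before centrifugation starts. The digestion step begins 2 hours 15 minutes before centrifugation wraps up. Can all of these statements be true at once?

The digestion step starts at 16:46 − 135 min = 14:31.
Centrifugation starts at 14:31 + 40 min = 15:11.
Staining ends at 15:11 − 40 min = 14:31.
Staining starts at 14:31 − 150 min = 12:01.
That matches the stated 12:01, so the schedule is consistent.

Yes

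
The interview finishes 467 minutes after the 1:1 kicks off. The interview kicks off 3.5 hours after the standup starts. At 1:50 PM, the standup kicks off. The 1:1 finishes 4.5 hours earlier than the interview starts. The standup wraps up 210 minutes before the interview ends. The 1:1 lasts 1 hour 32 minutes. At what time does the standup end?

The interview starts at 1:50 PM + 210 min = 5:20 PM.
The 1:1 ends at 5:20 PM − 270 min = 12:50 PM.
The 1:1 starts at 12:50 PM − 92 min = 11:18 AM.
The interview ends at 11:18 AM + 467 min = 7:05 PM.
The standup ends at 7:05 PM − 210 min = 3:35 PM.

3:35 PM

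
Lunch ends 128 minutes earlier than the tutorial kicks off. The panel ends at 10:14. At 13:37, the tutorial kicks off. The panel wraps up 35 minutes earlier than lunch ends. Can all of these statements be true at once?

Lunch ends at 13:37 − 128 min = 11:29.
The panel ends at 11:29 − 35 min = 10:54.
But the panel is also said to end at 10:14 — a 40-minute conflict.

No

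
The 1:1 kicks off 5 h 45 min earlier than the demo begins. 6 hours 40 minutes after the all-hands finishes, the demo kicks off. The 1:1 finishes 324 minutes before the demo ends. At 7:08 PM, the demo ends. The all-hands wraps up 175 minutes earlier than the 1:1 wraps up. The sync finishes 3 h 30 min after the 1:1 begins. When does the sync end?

The 1:1 ends at 7:08 PM − 324 min = 1:44 PM.
The all-hands ends at 1:44 PM − 175 min = 10:49 AM.
The demo starts at 10:49 AM + 400 min = 5:29 PM.
The 1:1 starts at 5:29 PM − 345 min = 11:44 AM.
The sync ends at 11:44 AM + 210 min = 3:14 PM.

3:14 PM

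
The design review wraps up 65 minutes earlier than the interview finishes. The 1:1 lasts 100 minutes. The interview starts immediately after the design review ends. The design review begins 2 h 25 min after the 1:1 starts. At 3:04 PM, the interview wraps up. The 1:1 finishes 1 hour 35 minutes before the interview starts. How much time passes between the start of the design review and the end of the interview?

1 h 55 min

The design review ends at 3:04 PM − 65 min = 1:59 PM.
So the interview starts at 1:59 PM.
The 1:1 ends at 1:59 PM − 95 min = 12:24 PM.
The 1:1 starts at 12:24 PM − 100 min = 10:44 AM.
The design review starts at 10:44 AM + 145 min = 1:09 PM.
From 1:09 PM to 3:04 PM is 1 h 55 min.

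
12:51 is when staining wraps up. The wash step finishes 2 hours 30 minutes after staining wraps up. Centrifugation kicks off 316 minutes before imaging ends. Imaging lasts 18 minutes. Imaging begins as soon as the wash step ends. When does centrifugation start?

The wash step ends at 12:51 + 150 min = 15:21.
So imaging starts at 15:21.
Imaging ends at 15:21 + 18 min = 15:39.
Centrifugation starts at 15:39 − 316 min = 10:23.

10:23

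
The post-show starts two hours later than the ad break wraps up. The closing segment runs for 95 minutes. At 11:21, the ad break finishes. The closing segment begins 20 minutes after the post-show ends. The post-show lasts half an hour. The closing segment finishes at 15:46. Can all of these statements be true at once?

The post-show starts at 11:21 + 120 min = 13:21.
The post-show ends at 13:21 + 30 min = 13:51.
The closing segment starts at 13:51 + 20 min = 14:11.
The closing segment ends at 14:11 + 95 min = 15:46.
That matches the stated 15:46, so the schedule is consistent.

Yes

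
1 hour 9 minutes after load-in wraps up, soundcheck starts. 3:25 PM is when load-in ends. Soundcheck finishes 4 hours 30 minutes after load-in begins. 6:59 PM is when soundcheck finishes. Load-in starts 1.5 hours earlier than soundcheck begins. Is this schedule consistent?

Soundcheck starts at 3:25 PM + 69 min = 4:34 PM.
Load-in starts at 4:34 PM − 90 min = 3:04 PM.
Soundcheck ends at 3:04 PM + 270 min = 7:34 PM.
But soundcheck is also said to end at 6:59 PM — a 35-minute conflict.

No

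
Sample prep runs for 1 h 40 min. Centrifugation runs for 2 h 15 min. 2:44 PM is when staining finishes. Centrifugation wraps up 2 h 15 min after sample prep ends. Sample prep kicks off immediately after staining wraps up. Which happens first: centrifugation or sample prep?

sample prep

Sample prep starts at 2:44 PM.
Sample prep ends at 2:44 PM + 100 min = 4:24 PM.
Centrifugation ends at 4:24 PM + 135 min = 6:39 PM.
Centrifugation starts at 6:39 PM − 135 min = 4:24 PM.
Centrifugation starts at 4:24 PM and sample prep starts at 2:44 PM, so sample prep is first.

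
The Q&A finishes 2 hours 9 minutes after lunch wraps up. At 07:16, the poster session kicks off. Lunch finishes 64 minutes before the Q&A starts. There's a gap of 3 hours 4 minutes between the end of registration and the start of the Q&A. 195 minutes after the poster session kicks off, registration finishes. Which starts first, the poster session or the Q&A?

the poster session

Registration ends at 07:16 + 195 min = 10:31.
The Q&A starts at 10:31 + 184 min = 13:35.
The poster session starts at 07:16 and the Q&A starts at 13:35, so the poster session is first.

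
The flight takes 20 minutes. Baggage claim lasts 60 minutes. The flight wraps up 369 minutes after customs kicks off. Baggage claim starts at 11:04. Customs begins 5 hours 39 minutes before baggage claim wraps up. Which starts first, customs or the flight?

customs

Baggage claim ends at 11:04 + 60 min = 12:04.
Customs starts at 12:04 − 339 min = 06:25.
The flight ends at 06:25 + 369 min = 12:34.
The flight starts at 12:34 − 20 min = 12:14.
Customs starts at 06:25 and the flight starts at 12:14, so customs is first.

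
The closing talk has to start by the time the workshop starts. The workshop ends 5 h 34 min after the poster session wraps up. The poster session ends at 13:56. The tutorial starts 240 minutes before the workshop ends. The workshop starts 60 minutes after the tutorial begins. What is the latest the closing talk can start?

16:30

The workshop ends at 13:56 + 334 min = 19:30.
The tutorial starts at 19:30 − 240 min = 15:30.
The workshop starts at 15:30 + 60 min = 16:30.
The closing talk is bounded by the workshop, so the latest it can start is 16:30.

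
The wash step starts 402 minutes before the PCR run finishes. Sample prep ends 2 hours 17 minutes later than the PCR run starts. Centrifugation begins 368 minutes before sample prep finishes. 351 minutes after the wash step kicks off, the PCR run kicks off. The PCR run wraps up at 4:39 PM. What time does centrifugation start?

11:57 AM

The wash step starts at 4:39 PM − 402 min = 9:57 AM.
The PCR run starts at 9:57 AM + 351 min = 3:48 PM.
Sample prep ends at 3:48 PM + 137 min = 6:05 PM.
Centrifugation starts at 6:05 PM − 368 min = 11:57 AM.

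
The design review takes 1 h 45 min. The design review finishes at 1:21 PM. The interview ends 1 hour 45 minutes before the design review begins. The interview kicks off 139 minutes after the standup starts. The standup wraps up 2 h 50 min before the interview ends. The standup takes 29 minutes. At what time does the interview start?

The design review starts at 1:21 PM − 105 min = 11:36 AM.
The interview ends at 11:36 AM − 105 min = 9:51 AM.
The standup ends at 9:51 AM − 170 min = 7:01 AM.
The standup starts at 7:01 AM − 29 min = 6:32 AM.
The interview starts at 6:32 AM + 139 min = 8:51 AM.

8:51 AM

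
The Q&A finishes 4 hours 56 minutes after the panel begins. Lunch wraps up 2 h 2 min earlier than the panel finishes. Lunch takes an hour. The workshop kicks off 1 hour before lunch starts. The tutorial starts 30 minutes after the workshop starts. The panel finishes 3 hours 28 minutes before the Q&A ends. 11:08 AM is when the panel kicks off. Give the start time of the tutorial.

9:04 AM

The Q&A ends at 11:08 AM + 296 min = 4:04 PM.
The panel ends at 4:04 PM − 208 min = 12:36 PM.
Lunch ends at 12:36 PM − 122 min = 10:34 AM.
Lunch starts at 10:34 AM − 60 min = 9:34 AM.
The workshop starts at 9:34 AM − 60 min = 8:34 AM.
The tutorial starts at 8:34 AM + 30 min = 9:04 AM.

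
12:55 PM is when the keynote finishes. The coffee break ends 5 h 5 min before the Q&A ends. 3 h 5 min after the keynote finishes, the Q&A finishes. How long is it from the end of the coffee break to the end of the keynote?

120 minutes

The Q&A ends at 12:55 PM + 185 min = 4:00 PM.
The coffee break ends at 4:00 PM − 305 min = 10:55 AM.
From 10:55 AM to 12:55 PM is 120 minutes.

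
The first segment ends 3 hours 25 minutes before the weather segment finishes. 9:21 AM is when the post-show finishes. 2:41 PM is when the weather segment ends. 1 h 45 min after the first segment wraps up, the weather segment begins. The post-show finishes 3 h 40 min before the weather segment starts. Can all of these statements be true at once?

The first segment ends at 2:41 PM − 205 min = 11:16 AM.
The weather segment starts at 11:16 AM + 105 min = 1:01 PM.
The post-show ends at 1:01 PM − 220 min = 9:21 AM.
That matches the stated 9:21 AM, so the schedule is consistent.

Yes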